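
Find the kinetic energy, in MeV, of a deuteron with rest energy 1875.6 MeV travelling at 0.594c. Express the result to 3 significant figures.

β² = 0.352836, so γ = 1/√0.647164 = 1.24306.
Kinetic energy: K = (γ − 1)mc² = (1.24306 − 1) × 1875.6 MeV = 0.24306 × 1875.6 = 456 MeV.

456 MeV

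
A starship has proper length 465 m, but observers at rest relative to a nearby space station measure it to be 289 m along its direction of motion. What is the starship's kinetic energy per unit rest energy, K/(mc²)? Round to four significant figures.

From L = L₀/γ: γ = 465/289 = 1.609.
Since K = (γ−1)mc², K/(mc²) = 1.609 − 1 = 0.6090.

0.6090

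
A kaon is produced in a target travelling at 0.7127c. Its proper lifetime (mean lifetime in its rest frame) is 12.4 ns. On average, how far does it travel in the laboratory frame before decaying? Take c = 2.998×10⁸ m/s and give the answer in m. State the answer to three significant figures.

γ = 1/√(1 − β²) = 1/√(1 − 0.50794129) = 1/√0.49205871 = 1/0.701469 = 1.4256.
Lab-frame lifetime: Δt = γτ = 1.4256 × 12.4 ns = 17.677 ns.
Distance: d = vΔt = 0.7127 × 2.998×10⁸ m/s × 1.7677×10^-8 s = 3.78 m.

3.78 m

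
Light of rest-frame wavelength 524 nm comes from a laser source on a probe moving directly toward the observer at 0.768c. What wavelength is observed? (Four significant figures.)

189.8 nm

Relativistic Doppler for wavelength: λ_obs = λ_src · √((1−β)/(1+β)).
With β = 0.768: factor = √(0.232/1.768) = 0.36225.
λ_obs = 524 × 0.36225 = 189.8 nm.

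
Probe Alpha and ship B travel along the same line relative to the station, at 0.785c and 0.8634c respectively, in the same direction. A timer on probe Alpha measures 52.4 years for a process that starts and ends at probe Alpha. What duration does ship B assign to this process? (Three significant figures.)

54.0 years

Speed of probe Alpha in ship B's frame: u = (v_A − v_B)/(1 − v_A v_B/c²) = (0.785 − 0.8634)/(1 − 0.785×0.8634) = −0.0784/0.322231 = −0.2433; |u| = 0.2433c.
γ for this relative speed: γ = 1/√(1 − 0.0591949) = 1.031.
The clock on probe Alpha records proper time, so ship B measures Δt = γΔτ = 1.031 × 52.4 = 54.0 years.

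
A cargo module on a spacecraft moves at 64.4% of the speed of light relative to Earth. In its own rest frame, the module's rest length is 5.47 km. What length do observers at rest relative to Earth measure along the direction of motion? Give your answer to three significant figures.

4.18 km

Lorentz factor: γ = (1 − 0.414736)^(−1/2) = 1.3071.
Along the direction of motion the measured length is L₀/γ = 5.47/1.3071 = 4.18 km.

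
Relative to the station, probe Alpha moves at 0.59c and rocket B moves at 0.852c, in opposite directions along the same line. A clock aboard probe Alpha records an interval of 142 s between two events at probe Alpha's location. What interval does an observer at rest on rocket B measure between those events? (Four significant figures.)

Transform probe Alpha's velocity into rocket B's frame: (0.59 + 0.852)/(1 + 0.59·0.852) = 1.442/1.50268, so the relative speed is 0.95962c.
γ for this relative speed: γ = 1/√(1 − 0.920871) = 3.5549.
Probe Alpha's interval is proper; time dilation gives Δt_B = γΔτ = 3.5549 × 142 s = 504.8 s.

504.8 s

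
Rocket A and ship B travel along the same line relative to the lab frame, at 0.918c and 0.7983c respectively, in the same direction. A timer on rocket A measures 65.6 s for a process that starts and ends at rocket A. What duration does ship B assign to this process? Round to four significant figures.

Speed of rocket A in ship B's frame: u = (v_A − v_B)/(1 − v_A v_B/c²) = (0.918 − 0.7983)/(1 − 0.918×0.7983) = 0.1197/0.2671606 = 0.44805; |u| = 0.44805c.
γ for this relative speed: γ = 1/√(1 − 0.200749) = 1.1186.
The clock on rocket A records proper time, so ship B measures Δt = γΔτ = 1.1186 × 65.6 = 73.38 s.

73.38 s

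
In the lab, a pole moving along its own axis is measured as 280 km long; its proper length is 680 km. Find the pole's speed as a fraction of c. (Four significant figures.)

Length contraction gives γ = L₀/L = 680/280 = 2.4286.
β = √(1 − 1/γ²) = √0.830454 = 0.9113.

0.9113c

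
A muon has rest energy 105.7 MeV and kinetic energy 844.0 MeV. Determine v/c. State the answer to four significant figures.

K = (γ−1)mc², so γ = 1 + 844.0/105.7 = 8.9849.
Then v/c = √(1 − γ⁻²) = √(1 − 0.0123872) = √0.9876128 = 0.9938.

0.9938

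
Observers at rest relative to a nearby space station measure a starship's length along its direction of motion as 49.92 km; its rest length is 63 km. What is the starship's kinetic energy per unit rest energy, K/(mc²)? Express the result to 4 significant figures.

0.2620

From L = L₀/γ: γ = 63/49.92 = 1.26202.
K/(mc²) = γ − 1 = 1.26202 − 1 = 0.2620.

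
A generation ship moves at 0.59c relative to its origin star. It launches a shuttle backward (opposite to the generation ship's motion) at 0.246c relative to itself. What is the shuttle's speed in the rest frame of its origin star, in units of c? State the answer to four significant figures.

In units of c, u = (u' + v)/(1 + u'v) with u' = −0.246 and v = 0.59.
Numerator: −0.246 + 0.59 = 0.344. Denominator: 1 + (−0.246)(0.59) = 0.85486.
u = 0.344/0.85486 = 0.40241, so the speed is 0.4024c.

0.4024c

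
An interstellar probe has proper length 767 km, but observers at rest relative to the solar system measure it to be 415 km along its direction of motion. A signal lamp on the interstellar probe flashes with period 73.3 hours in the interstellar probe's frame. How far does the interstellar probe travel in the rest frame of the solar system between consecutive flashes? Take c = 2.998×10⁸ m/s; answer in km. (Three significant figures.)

Length contraction gives γ = L₀/L = 767/415 = 1.84819.
β = √(1 − 1/γ²) = 0.84098. Lab-frame period = γτ = 1.84819×73.3 hours = 135.47 hours. Distance = βc × γτ = 0.84098 × 2.998×10⁸ m/s × 487692 s = 1.2296×10^14 m = 1.23×10^11 km.

1.23×10^11 km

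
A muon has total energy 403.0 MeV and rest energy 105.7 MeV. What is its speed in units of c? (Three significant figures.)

γ = E/(mc²) = 403.0/105.7 = 3.8127.
β = √(1 − 1/γ²) = √(1 − 0.0687915) = √0.9312085 = 0.965.

0.965c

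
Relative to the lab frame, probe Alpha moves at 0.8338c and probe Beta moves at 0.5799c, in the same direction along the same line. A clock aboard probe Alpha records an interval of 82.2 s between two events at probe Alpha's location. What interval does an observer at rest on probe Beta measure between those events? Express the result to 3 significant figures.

94.4 s

Speed of probe Alpha in probe Beta's frame: u = (v_A − v_B)/(1 − v_A v_B/c²) = (0.8338 − 0.5799)/(1 − 0.8338×0.5799) = 0.2539/0.51647938 = 0.4916; |u| = 0.4916c.
γ for this relative speed: γ = 1/√(1 − 0.241671) = 1.1483.
The clock on probe Alpha records proper time, so probe Beta measures Δt = γΔτ = 1.1483 × 82.2 = 94.4 s.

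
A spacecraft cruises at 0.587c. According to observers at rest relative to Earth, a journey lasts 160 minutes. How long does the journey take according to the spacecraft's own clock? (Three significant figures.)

γ = 1/√(1 − β²) = 1/√(1 − 0.344569) = 1/√0.655431 = 1/0.809587 = 1.2352.
The moving clock records proper time: Δτ = Δt/γ = 160/1.2352 = 130 minutes.

130 minutes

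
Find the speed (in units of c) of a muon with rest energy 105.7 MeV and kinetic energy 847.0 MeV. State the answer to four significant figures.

0.9938c

γ = 1 + K/(mc²) = 1 + 847.0/105.7 = 9.0132.
β = √(1 − 1/γ²) = √(1 − 0.0123095) = √0.9876905 = 0.9938.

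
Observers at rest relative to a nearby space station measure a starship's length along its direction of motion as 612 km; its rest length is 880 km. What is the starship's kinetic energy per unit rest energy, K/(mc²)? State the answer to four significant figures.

Length contraction gives γ = L₀/L = 880/612 = 1.43791.
Since K = (γ−1)mc², K/(mc²) = 1.43791 − 1 = 0.4379.

0.4379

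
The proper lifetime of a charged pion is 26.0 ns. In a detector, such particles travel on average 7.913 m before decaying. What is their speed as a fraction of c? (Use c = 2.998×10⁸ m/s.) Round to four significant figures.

Let x = d/(cτ) = 7.913 m / (2.998×10⁸ m/s × 2.600×10^-8 s) = 1.0152. Since d = βγcτ, x = βγ = β/√(1−β²).
Solving: β² = x²/(1+x²) = 1.03063/2.03063 = 0.507542, so β = 0.7124.

0.7124c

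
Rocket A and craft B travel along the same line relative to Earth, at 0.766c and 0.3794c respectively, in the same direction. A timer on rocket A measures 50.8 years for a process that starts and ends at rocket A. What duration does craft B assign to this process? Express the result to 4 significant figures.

The velocity of rocket A relative to craft B is (0.766 − 0.3794)c / (1 − 0.766×0.3794) = 0.54498c; relative speed 0.54498c.
At |u| = 0.54498c, γ = (1 − 0.297003)^(−1/2) = 1.1927.
Rocket A's interval is proper; time dilation gives Δt_B = γΔτ = 1.1927 × 50.8 years = 60.59 years.

60.59 years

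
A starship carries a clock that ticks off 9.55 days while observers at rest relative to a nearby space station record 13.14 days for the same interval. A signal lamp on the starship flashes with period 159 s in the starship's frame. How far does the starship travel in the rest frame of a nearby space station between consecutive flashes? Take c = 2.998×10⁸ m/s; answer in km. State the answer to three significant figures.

4.50×10^7 km

From Δt = γΔτ: γ = 13.14/9.55 = 1.37592.
β = √(1 − 1/γ²) = 0.68686. Lab-frame period = γτ = 1.37592×159 s = 218.77 s. Distance = βc × γτ = 0.68686 × 2.998×10⁸ m/s × 218.77 s = 4.5049×10^10 m = 4.50×10^7 km.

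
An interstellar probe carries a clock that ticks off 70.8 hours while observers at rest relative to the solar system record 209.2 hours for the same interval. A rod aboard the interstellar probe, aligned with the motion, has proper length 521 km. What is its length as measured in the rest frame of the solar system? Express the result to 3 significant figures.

γ = Δt/Δτ = 209.2/70.8 = 2.9548.
L = L₀/γ = 521/2.9548 = 176 km.

176 km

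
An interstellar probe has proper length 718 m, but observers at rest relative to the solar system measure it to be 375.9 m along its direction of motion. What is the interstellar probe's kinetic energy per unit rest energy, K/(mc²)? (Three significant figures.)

0.910

γ = L₀/L = 718/375.9 = 1.91008.
Since K = (γ−1)mc², K/(mc²) = 1.91008 − 1 = 0.910.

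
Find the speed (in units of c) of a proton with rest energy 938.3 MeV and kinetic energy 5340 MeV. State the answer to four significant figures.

γ = 1 + K/(mc²) = 1 + 5340/938.3 = 6.6911.
β = √(1 − 1/γ²) = √(1 − 0.022336) = √0.977664 = 0.9888.

0.9888c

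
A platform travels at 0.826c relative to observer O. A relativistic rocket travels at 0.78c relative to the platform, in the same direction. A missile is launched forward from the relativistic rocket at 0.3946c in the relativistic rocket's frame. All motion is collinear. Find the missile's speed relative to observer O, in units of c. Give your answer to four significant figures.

First combine the missile and relativistic rocket (S''→S'): u₁ = (0.3946 + 0.78)/(1 + 0.3946×0.78) = 1.1746/1.307788 = 0.89816.
Then combine with the platform (S'→S): u = (0.89816 + 0.826)/(1 + 0.89816×0.826) = 1.72416/1.74188016 = 0.98983.

0.9898c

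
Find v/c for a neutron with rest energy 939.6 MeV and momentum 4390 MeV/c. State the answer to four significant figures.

βγ = pc/(mc²) = 4390/939.6 = 4.6722.
Since γ² = 1 + (βγ)² = 22.8295, γ = √22.8295 = 4.77802, and β = (βγ)/γ = 4.6722/4.77802 = 0.9779.

0.9779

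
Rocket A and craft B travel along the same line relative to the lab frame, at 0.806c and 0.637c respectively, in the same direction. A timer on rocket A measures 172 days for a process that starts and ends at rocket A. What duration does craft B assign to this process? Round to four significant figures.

The velocity of rocket A relative to craft B is (0.806 − 0.637)c / (1 − 0.806×0.637) = 0.34732c; relative speed 0.34732c.
At |u| = 0.34732c, γ = (1 − 0.120631)^(−1/2) = 1.0664.
Rocket A's interval is proper; time dilation gives Δt_B = γΔτ = 1.0664 × 172 days = 183.4 days.

183.4 days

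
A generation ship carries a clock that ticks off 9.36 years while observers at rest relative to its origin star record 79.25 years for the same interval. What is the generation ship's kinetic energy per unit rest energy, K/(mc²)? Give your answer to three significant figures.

From Δt = γΔτ: γ = 79.25/9.36 = 8.46688.
K/(mc²) = γ − 1 = 8.46688 − 1 = 7.47.

7.47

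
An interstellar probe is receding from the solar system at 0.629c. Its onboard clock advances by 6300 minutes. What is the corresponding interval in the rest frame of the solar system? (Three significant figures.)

8100 minutes

γ = 1/√(1 − β²) = 1/√(1 − 0.395641) = 1/√0.604359 = 1/0.777405 = 1.2863.
Time dilation: Δt = γ·Δτ = 1.2863 × 6300 = 8100 minutes.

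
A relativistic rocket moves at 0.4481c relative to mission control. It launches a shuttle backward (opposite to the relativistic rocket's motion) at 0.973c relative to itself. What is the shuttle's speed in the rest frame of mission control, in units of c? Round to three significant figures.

In units of c, u = (u' + v)/(1 + u'v) with u' = −0.973 and v = 0.4481.
Numerator: −0.973 + 0.4481 = −0.5249. Denominator: 1 + (−0.973)(0.4481) = 0.5639987.
u = −0.5249/0.5639987 = −0.93068, so the speed is 0.931c.

0.931c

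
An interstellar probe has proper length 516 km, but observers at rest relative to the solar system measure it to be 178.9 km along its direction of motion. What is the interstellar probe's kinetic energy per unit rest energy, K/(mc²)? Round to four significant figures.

1.884

Length contraction gives γ = L₀/L = 516/178.9 = 2.88429.
K/(mc²) = γ − 1 = 2.88429 − 1 = 1.884.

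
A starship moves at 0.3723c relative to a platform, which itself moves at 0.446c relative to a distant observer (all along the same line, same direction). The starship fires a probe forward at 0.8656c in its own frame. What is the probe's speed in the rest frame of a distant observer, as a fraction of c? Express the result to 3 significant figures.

Apply u = (u'+v)/(1+u'v) twice. Probe in the platform frame: (0.8656+0.3723)/(1+0.8656·0.3723) = 1.2379/1.32226288 = 0.9362c.
That velocity, transformed to the rest frame of a distant observer: (0.9362+0.446)/(1+0.9362·0.446) = 1.3822/1.4175452 = 0.97507c.

0.975c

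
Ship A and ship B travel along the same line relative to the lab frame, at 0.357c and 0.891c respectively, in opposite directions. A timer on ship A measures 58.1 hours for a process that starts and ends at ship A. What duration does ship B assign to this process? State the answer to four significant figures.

180.6 hours

Speed of ship A in ship B's frame: u = (v_A + v_B)/(1 + v_A v_B/c²) = (0.357 + 0.891)/(1 + 0.357×0.891) = 1.248/1.318087 = 0.94683; |u| = 0.94683c.
γ for this relative speed: γ = 1/√(1 − 0.896487) = 3.1082.
Ship A's interval is proper; time dilation gives Δt_B = γΔτ = 3.1082 × 58.1 hours = 180.6 hours.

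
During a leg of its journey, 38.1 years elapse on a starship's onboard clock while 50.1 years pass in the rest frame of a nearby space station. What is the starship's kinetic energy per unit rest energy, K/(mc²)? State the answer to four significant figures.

0.3150

From Δt = γΔτ: γ = 50.1/38.1 = 1.31496.
Since K = (γ−1)mc², K/(mc²) = 1.31496 − 1 = 0.3150.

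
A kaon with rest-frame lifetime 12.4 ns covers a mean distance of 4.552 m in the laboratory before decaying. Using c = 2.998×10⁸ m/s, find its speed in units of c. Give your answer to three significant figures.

Let x = d/(cτ) = 4.552 m / (2.998×10⁸ m/s × 1.240×10^-8 s) = 1.2245. Since d = βγcτ, x = βγ = β/√(1−β²).
Solving: β² = x²/(1+x²) = 1.4994/2.4994 = 0.599904, so β = 0.775.

0.775c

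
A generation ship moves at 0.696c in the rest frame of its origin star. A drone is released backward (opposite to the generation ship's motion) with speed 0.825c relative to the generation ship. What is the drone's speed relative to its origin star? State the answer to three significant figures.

0.303c

Relativistic velocity addition: u = (u' + v)/(1 + u'v/c²), with u' = −0.825c and v = 0.696c.
Numerator: −0.825 + 0.696 = −0.129. Denominator: 1 + (−0.825)(0.696) = 0.4258.
u = −0.129/0.4258 = −0.30296, so the speed is 0.303c.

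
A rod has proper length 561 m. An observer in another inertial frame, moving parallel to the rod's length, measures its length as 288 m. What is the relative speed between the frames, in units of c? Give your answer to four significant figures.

0.8582c

Length contraction gives γ = L₀/L = 561/288 = 1.9479.
β = √(1 − 1/γ²) = √0.736448 = 0.8582.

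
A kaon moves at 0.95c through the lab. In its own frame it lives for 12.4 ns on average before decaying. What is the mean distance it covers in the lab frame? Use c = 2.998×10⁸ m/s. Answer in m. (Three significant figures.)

11.3 m

With β = 0.95, γ = 1/√(1 − 0.95²) = 1/√0.0975 = 3.2026.
Lab-frame lifetime: Δt = γτ = 3.2026 × 12.4 ns = 39.712 ns.
Distance: d = vΔt = 0.95 × 2.998×10⁸ m/s × 3.9712×10^-8 s = 11.3 m.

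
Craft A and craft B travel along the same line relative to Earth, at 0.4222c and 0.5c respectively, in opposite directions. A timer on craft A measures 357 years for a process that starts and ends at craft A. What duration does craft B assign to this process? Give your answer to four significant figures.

Transform craft A's velocity into craft B's frame: (0.4222 + 0.5)/(1 + 0.4222·0.5) = 0.9222/1.2111, so the relative speed is 0.76146c.
At |u| = 0.76146c, γ = (1 − 0.579821)^(−1/2) = 1.5427.
Craft A's interval is proper; time dilation gives Δt_B = γΔτ = 1.5427 × 357 years = 550.7 years.

550.7 years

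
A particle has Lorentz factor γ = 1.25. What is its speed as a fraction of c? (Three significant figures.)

0.600c

β = √(1 − 1/γ²) = √(1 − 1/1.5625) = √0.36 = 0.600.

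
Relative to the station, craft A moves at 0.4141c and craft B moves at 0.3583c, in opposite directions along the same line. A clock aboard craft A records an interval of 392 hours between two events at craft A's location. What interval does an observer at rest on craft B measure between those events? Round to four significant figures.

529.7 hours

The velocity of craft A relative to craft B is (0.4141 + 0.3583)c / (1 + 0.4141×0.3583) = 0.6726c; relative speed 0.6726c.
γ for this relative speed: γ = 1/√(1 − 0.452391) = 1.3513.
Craft A's interval is proper; time dilation gives Δt_B = γΔτ = 1.3513 × 392 hours = 529.7 hours.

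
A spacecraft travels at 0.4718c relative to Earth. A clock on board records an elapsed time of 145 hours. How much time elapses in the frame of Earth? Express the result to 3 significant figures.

With β = 0.4718, γ = 1/√(1 − 0.4718²) = 1/√0.77740476 = 1.1342.
The onboard clock measures proper time, so the interval in the rest frame of Earth is dilated: Δt = γ·Δτ = 1.1342 × 145 hours = 164 hours.

164 hours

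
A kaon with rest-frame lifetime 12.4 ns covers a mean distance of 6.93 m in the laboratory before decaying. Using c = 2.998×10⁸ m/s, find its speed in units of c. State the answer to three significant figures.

d = βγcτ ⇒ βγ = d/(cτ) = 6.930 m / (3.71752 m) = 1.8641.
β = (βγ)/√(1+(βγ)²) = 1.8641/√4.47487 = 0.881.

0.881c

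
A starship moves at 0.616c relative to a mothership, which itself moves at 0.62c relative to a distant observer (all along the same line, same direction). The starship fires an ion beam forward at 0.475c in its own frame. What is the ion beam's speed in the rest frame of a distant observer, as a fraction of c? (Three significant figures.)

0.961c

Compose velocities in two stages. Stage 1 (into S'): u₁ = (0.475+0.616)/(1+0.475×0.616) = 0.84404.
Stage 2 (into S): u = (0.84404+0.62)/(1+0.84404×0.62) = 0.96109, so the speed is 0.961c.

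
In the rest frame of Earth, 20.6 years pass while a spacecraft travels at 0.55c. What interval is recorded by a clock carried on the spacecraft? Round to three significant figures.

17.2 years

With β = 0.55, γ = 1/√(1 − 0.55²) = 1/√0.6975 = 1.1974.
The spacecraft's clock runs slow as seen from Earth, so Δτ = Δt/γ = 20.6/1.1974 = 17.2 years.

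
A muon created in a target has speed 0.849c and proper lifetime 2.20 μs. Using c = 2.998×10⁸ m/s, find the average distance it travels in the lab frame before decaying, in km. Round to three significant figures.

1.06 km

With β = 0.849, γ = 1/√(1 − 0.849²) = 1/√0.279199 = 1.8925.
Lab-frame lifetime: Δt = γτ = 1.8925 × 2.20 μs = 4.1635 μs.
Distance: d = vΔt = 0.849 × 2.998×10⁸ m/s × 4.1635×10^-6 s = 1060 m = 1.06 km.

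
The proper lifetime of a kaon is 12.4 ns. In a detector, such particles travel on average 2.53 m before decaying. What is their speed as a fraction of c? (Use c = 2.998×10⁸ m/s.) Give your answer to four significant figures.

0.5626c

Let x = d/(cτ) = 2.530 m / (2.998×10⁸ m/s × 1.240×10^-8 s) = 0.68056. Since d = βγcτ, x = βγ = β/√(1−β²).
Solving: β² = x²/(1+x²) = 0.463162/1.463162 = 0.316549, so β = 0.5626.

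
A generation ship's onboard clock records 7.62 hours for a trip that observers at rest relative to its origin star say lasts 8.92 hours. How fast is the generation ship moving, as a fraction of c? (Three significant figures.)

0.520c

γ = Δt/Δτ = 8.92/7.62 = 1.1706.
β = √(1 − 1/γ²) = √(1 − 0.729765) = √0.270235 = 0.520.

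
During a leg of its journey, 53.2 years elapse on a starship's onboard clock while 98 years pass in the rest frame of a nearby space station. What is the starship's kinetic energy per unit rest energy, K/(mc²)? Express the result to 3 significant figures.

γ = Δt/Δτ = 98/53.2 = 1.84211.
Since K = (γ−1)mc², K/(mc²) = 1.84211 − 1 = 0.842.

0.842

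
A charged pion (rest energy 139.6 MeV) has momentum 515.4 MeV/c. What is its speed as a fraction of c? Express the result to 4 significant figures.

pc/(mc²) = 515.4/139.6 = 3.692 = βγ = β/√(1−β²).
So β² = x²/(1 + x²) with x = 3.692: x² = 13.6309, β² = 13.6309/14.6309 = 0.931652, β = 0.9652.

0.9652c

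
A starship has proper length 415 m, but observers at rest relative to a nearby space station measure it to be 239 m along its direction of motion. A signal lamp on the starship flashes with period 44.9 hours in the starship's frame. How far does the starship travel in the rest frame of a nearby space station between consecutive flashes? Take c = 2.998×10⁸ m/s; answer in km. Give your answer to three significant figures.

From L = L₀/γ: γ = 415/239 = 1.7364.
β = √(1 − 1/γ²) = 0.81752. Lab-frame period = γτ = 1.7364×44.9 hours = 77.964 hours. Distance = βc × γτ = 0.81752 × 2.998×10⁸ m/s × 280670.4 s = 6.8790×10^13 m = 6.88×10^10 km.

6.88×10^10 km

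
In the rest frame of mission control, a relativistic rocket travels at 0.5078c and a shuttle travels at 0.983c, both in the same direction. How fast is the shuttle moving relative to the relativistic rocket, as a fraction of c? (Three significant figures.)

0.949c

Transform to the relativistic rocket's frame: u' = (u − v)/(1 − uv/c²).
u' = (0.983 − 0.5078)/(1 − 0.983×0.5078) = 0.4752/0.5008326 = 0.94882.
Speed in the relativistic rocket's frame: 0.949c (in the same direction).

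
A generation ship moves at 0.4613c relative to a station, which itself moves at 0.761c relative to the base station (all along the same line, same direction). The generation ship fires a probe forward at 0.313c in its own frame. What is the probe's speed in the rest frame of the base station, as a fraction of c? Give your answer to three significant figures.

Compose velocities in two stages. Stage 1 (into S'): u₁ = (0.313+0.4613)/(1+0.313×0.4613) = 0.67661.
Stage 2 (into S): u = (0.67661+0.761)/(1+0.67661×0.761) = 0.94898, so the speed is 0.949c.

0.949c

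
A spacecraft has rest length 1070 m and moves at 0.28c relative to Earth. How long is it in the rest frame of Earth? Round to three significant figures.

γ = 1/√(1 − β²) = 1/√(1 − 0.0784) = 1/√0.9216 = 1/0.96 = 1.0417.
Along the direction of motion the measured length is L₀/γ = 1070/1.0417 = 1030 m.

1030 m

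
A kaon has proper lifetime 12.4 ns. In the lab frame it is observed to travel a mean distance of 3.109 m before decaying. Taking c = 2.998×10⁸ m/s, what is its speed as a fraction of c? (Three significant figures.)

Let x = d/(cτ) = 3.109 m / (2.998×10⁸ m/s × 1.240×10^-8 s) = 0.83631. Since d = βγcτ, x = βγ = β/√(1−β²).
Solving: β² = x²/(1+x²) = 0.699414/1.699414 = 0.411562, so β = 0.642.

0.642c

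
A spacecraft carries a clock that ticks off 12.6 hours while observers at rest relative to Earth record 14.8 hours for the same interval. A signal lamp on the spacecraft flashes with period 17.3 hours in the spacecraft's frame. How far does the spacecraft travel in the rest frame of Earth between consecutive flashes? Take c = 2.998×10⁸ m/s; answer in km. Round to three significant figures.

γ = Δt/Δτ = 14.8/12.6 = 1.1746.
β = √(1 − 1/γ²) = 0.52459. Lab-frame period = γτ = 1.1746×17.3 hours = 20.321 hours. Distance = βc × γτ = 0.52459 × 2.998×10⁸ m/s × 73155.6 s = 1.1505×10^13 m = 1.15×10^10 km.

1.15×10^10 km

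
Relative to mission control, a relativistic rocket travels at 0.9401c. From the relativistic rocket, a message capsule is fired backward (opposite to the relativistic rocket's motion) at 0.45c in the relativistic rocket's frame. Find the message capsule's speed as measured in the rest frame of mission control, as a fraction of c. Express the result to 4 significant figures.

In units of c, u = (u' + v)/(1 + u'v) with u' = −0.45 and v = 0.9401.
Numerator: −0.45 + 0.9401 = 0.4901. Denominator: 1 + (−0.45)(0.9401) = 0.576955.
u = 0.4901/0.576955 = 0.84946, so the speed is 0.8495c.

0.8495c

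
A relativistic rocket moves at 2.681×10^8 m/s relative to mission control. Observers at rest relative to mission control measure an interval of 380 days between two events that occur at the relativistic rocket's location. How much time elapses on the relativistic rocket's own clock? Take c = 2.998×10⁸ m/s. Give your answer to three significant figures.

170 days

β = v/c = (2.681×10^8 m/s)/(2.998×10⁸ m/s) = 0.894263.
γ = 1/√(1 − β²) = 1/√(1 − 0.7997063) = 1/√0.2002937 = 1/0.447542 = 2.2344.
The moving clock records proper time: Δτ = Δt/γ = 380/2.2344 = 170 days.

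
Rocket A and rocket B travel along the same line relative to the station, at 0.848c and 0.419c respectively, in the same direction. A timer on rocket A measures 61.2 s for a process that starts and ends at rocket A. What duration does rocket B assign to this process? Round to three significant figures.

82.0 s

Speed of rocket A in rocket B's frame: u = (v_A − v_B)/(1 − v_A v_B/c²) = (0.848 − 0.419)/(1 − 0.848×0.419) = 0.429/0.644688 = 0.66544; |u| = 0.66544c.
At |u| = 0.66544c, γ = (1 − 0.44281)^(−1/2) = 1.3397.
The clock on rocket A records proper time, so rocket B measures Δt = γΔτ = 1.3397 × 61.2 = 82.0 s.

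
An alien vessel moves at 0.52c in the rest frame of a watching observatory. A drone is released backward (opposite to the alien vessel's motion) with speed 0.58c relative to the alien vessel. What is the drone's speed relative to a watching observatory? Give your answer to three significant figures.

Relativistic velocity addition: u = (u' + v)/(1 + u'v/c²), with u' = −0.58c and v = 0.52c.
Numerator: −0.58 + 0.52 = −0.06. Denominator: 1 + (−0.58)(0.52) = 0.6984.
u = −0.06/0.6984 = −0.085911, so the speed is 0.0859c.

0.0859c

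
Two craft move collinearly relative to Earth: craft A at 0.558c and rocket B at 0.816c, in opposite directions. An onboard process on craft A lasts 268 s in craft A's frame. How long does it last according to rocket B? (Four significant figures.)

813.1 s

Transform craft A's velocity into rocket B's frame: (0.558 + 0.816)/(1 + 0.558·0.816) = 1.374/1.455328, so the relative speed is 0.94412c.
At |u| = 0.94412c, γ = (1 − 0.891363)^(−1/2) = 3.034.
Craft A's interval is proper; time dilation gives Δt_B = γΔτ = 3.034 × 268 s = 813.1 s.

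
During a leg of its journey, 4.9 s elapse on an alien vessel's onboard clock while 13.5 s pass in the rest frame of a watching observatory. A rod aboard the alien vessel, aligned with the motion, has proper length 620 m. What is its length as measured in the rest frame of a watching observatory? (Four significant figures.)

225.0 m

γ = Δt/Δτ = 13.5/4.9 = 2.7551.
The rod contracts by the same γ: 620 m / 2.7551 = 225.0 m.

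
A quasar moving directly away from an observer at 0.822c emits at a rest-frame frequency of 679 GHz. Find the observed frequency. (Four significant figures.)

212.2 GHz

Relativistic Doppler (source moving away): f_obs = f_src · √((1−β)/(1+β)).
With β = 0.822: factor = √(0.178/1.822) = 0.31256.
f_obs = 679 × 0.31256 = 212.2 GHz.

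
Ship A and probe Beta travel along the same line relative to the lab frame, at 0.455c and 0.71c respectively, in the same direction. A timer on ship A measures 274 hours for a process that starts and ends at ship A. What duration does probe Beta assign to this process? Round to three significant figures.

The velocity of ship A relative to probe Beta is (0.455 − 0.71)c / (1 − 0.455×0.71) = −0.37669c; relative speed 0.37669c.
γ for this relative speed: γ = 1/√(1 − 0.141895) = 1.0795.
Ship A's interval is proper; time dilation gives Δt_B = γΔτ = 1.0795 × 274 hours = 296 hours.

296 hours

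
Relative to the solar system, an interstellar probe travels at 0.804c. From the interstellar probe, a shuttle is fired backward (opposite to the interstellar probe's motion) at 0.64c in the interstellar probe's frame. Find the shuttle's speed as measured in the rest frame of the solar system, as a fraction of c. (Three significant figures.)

In units of c, u = (u' + v)/(1 + u'v) with u' = −0.64 and v = 0.804.
Numerator: −0.64 + 0.804 = 0.164. Denominator: 1 + (−0.64)(0.804) = 0.48544.
u = 0.164/0.48544 = 0.33784, so the speed is 0.338c.

0.338c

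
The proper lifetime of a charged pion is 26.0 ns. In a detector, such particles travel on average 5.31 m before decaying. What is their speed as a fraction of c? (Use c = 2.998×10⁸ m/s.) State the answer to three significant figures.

Lab distance = (lab lifetime)·v = γτ·βc, so βγ = d/(cτ) = 5.310/(2.998×10⁸ × 2.600×10^-8) = 0.68122.
With βγ = 0.68122: γ² = 1 + (βγ)² = 1.464061, and β = (βγ)/γ = 0.68122/1.20998 = 0.563.

0.563c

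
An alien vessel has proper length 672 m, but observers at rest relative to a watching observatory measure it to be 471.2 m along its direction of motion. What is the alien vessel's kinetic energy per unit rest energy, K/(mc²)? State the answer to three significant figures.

0.426

Length contraction gives γ = L₀/L = 672/471.2 = 1.42615.
K/(mc²) = γ − 1 = 1.42615 − 1 = 0.426.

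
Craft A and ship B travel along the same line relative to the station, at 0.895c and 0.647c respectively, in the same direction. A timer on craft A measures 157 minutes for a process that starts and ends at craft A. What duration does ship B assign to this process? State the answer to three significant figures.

194 minutes

Speed of craft A in ship B's frame: u = (v_A − v_B)/(1 − v_A v_B/c²) = (0.895 − 0.647)/(1 − 0.895×0.647) = 0.248/0.420935 = 0.58916; |u| = 0.58916c.
At |u| = 0.58916c, γ = (1 − 0.34711)^(−1/2) = 1.2376.
Craft A's interval is proper; time dilation gives Δt_B = γΔτ = 1.2376 × 157 minutes = 194 minutes.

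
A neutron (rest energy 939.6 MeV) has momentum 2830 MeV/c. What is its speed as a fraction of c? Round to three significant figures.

pc/(mc²) = 2830/939.6 = 3.0119 = βγ = β/√(1−β²).
So β² = x²/(1 + x²) with x = 3.0119: x² = 9.07154, β² = 9.07154/10.07154 = 0.90071, β = 0.949.

0.949c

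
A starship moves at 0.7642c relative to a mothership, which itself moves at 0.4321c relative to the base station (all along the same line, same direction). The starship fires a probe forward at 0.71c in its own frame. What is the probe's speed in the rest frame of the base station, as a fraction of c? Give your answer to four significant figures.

Apply u = (u'+v)/(1+u'v) twice. Probe in the mothership frame: (0.71+0.7642)/(1+0.71·0.7642) = 1.4742/1.542582 = 0.95567c.
That velocity, transformed to the rest frame of the base station: (0.95567+0.4321)/(1+0.95567·0.4321) = 1.38777/1.412945007 = 0.98218c.

0.9822c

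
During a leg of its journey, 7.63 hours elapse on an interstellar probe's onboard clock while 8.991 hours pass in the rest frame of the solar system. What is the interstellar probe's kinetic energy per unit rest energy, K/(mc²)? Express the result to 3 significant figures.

0.178

γ = Δt/Δτ = 8.991/7.63 = 1.17837.
K/(mc²) = γ − 1 = 1.17837 − 1 = 0.178.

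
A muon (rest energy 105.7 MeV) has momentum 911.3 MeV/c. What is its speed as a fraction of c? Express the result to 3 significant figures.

0.993c

pc/(mc²) = 911.3/105.7 = 8.6216 = βγ = β/√(1−β²).
So β² = x²/(1 + x²) with x = 8.6216: x² = 74.332, β² = 74.332/75.332 = 0.986725, β = 0.993.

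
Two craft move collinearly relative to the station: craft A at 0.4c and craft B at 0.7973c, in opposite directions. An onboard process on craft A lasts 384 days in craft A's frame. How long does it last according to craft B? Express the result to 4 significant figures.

915.5 days

Transform craft A's velocity into craft B's frame: (0.4 + 0.7973)/(1 + 0.4·0.7973) = 1.1973/1.31892, so the relative speed is 0.90779c.
γ for this relative speed: γ = 1/√(1 − 0.824083) = 2.3842.
Craft A's interval is proper; time dilation gives Δt_B = γΔτ = 2.3842 × 384 days = 915.5 days.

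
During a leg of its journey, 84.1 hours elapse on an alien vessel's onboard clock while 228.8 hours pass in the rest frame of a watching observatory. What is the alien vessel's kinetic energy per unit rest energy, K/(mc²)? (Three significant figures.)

1.72

γ = Δt/Δτ = 228.8/84.1 = 2.72057.
Since K = (γ−1)mc², K/(mc²) = 2.72057 − 1 = 1.72.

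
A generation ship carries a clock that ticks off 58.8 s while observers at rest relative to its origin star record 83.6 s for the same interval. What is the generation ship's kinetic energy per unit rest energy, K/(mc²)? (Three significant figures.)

The time-dilation ratio gives γ = 83.6/58.8 = 1.42177.
Since K = (γ−1)mc², K/(mc²) = 1.42177 − 1 = 0.422.

0.422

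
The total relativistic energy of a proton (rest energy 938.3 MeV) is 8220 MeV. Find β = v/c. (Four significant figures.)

Total energy E = γmc² gives γ = 8220/938.3 = 8.7605.
Hence β = √(1 − 1/γ²) = √(1 − 0.0130299) = √0.9869701 = 0.9935.

0.9935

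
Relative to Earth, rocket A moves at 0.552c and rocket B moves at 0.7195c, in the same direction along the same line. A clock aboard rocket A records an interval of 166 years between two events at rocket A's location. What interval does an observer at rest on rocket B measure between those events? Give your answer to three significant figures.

Transform rocket A's velocity into rocket B's frame: (0.552 − 0.7195)/(1 − 0.552·0.7195) = −0.1675/0.602836, so the relative speed is 0.27785c.
γ for this relative speed: γ = 1/√(1 − 0.0772006) = 1.041.
Rocket A's interval is proper; time dilation gives Δt_B = γΔτ = 1.041 × 166 years = 173 years.

173 years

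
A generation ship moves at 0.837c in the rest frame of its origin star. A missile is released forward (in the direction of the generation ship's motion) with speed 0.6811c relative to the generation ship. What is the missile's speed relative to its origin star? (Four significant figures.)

Relativistic velocity addition: u = (u' + v)/(1 + u'v/c²), with u' = 0.6811c and v = 0.837c.
Numerator: 0.6811 + 0.837 = 1.5181. Denominator: 1 + (0.6811)(0.837) = 1.5700807.
u = 1.5181/1.5700807 = 0.96689, so the speed is 0.9669c.

0.9669c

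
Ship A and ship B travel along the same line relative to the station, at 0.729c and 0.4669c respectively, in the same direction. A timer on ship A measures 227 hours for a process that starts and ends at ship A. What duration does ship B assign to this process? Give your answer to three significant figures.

247 hours

Transform ship A's velocity into ship B's frame: (0.729 − 0.4669)/(1 − 0.729·0.4669) = 0.2621/0.6596299, so the relative speed is 0.39734c.
At |u| = 0.39734c, γ = (1 − 0.157879)^(−1/2) = 1.0897.
The clock on ship A records proper time, so ship B measures Δt = γΔτ = 1.0897 × 227 = 247 hours.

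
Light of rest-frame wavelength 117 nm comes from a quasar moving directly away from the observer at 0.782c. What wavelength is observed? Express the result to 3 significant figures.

Relativistic Doppler for wavelength: λ_obs = λ_src · √((1+β)/(1−β)).
With β = 0.782: factor = √(1.782/0.218) = 2.8591.
λ_obs = 117 × 2.8591 = 335 nm.

335 nm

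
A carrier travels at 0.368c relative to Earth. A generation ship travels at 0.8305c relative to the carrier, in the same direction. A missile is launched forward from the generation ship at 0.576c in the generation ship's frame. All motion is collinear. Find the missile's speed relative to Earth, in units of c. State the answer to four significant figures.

0.9772c

Apply u = (u'+v)/(1+u'v) twice. Missile in the carrier frame: (0.576+0.8305)/(1+0.576·0.8305) = 1.4065/1.478368 = 0.95139c.
That velocity, transformed to the rest frame of Earth: (0.95139+0.368)/(1+0.95139·0.368) = 1.31939/1.35011152 = 0.97725c.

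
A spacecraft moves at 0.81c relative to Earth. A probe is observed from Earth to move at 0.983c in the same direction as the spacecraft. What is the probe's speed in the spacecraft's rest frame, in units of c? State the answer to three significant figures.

Transform to the spacecraft's frame: u' = (u − v)/(1 − uv/c²).
u' = (0.983 − 0.81)/(1 − 0.983×0.81) = 0.173/0.20377 = 0.849.
Speed in the spacecraft's frame: 0.849c (in the same direction).

0.849c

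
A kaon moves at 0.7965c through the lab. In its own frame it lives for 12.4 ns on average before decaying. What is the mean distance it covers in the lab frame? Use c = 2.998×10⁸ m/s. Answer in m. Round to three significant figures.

γ = 1/√(1 − β²) = 1/√(1 − 0.63441225) = 1/√0.36558775 = 1/0.604639 = 1.6539.
Lab-frame lifetime: Δt = γτ = 1.6539 × 12.4 ns = 20.508 ns.
Distance: d = vΔt = 0.7965 × 2.998×10⁸ m/s × 2.0508×10^-8 s = 4.90 m.

4.90 m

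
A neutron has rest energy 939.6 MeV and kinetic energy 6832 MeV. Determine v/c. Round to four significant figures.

0.9927

γ = 1 + K/(mc²) = 1 + 6832/939.6 = 8.2712.
β = √(1 − 1/γ²) = √(1 − 0.0146172) = √0.9853828 = 0.9927.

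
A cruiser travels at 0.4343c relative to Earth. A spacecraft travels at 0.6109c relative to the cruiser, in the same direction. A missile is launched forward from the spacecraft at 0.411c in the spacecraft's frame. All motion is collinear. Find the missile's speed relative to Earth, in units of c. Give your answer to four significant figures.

0.9235c

Apply u = (u'+v)/(1+u'v) twice. Missile in the cruiser frame: (0.411+0.6109)/(1+0.411·0.6109) = 1.0219/1.2510799 = 0.81681c.
That velocity, transformed to the rest frame of Earth: (0.81681+0.4343)/(1+0.81681·0.4343) = 1.25111/1.354740583 = 0.92351c.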